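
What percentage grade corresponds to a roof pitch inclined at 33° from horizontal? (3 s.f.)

grade % = 100 × tan 33° = 100 × 0.6494

64.9%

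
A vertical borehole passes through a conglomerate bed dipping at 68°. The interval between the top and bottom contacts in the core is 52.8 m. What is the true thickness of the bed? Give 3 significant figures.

19.8 m

True thickness t = h · cos(dip) = 52.8 × cos 68°
t = 52.8 × 0.3746 = 19.779 m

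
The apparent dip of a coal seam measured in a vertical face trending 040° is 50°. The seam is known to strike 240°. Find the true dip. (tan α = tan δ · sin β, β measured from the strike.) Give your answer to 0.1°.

74.0°

β = acute angle between strike 240° and section 040° = 20°.
tan δ = tan α / sin β = tan 50° / sin 20° = 1.1918 / 0.3420 = 3.4845
δ = arctan(3.4845) = 73.99°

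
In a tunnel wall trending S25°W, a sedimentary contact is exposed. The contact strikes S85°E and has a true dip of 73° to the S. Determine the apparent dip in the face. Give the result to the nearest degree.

72°

Angle between strike (S85°E) and section (S25°W): β = 70°.
tan(apparent dip) = tan 73° · sin 70° = 3.0736
apparent dip = arctan 3.0736 = 71.98°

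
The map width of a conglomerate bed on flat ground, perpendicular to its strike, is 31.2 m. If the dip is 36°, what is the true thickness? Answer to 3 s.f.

True thickness t = w · sin(dip) = 31.2 × sin 36°
t = 31.2 × 0.5878 = 18.339 m

18.3 m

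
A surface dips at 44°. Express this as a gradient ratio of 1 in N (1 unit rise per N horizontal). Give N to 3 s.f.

1 : N means tan θ = 1/N, so N = 1/tan 44° = 1/0.9657

1 in 1.04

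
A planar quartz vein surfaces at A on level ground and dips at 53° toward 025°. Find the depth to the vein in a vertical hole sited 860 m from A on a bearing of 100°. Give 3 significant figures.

The hole lies 75° from the dip direction, so the down-dip offset is 860 × cos 75° = 222.58 m.
Depth = down-dip offset × tan(dip) = 222.58 × tan 53° = 222.58 × 1.3270
Depth = 295.38 m

295 m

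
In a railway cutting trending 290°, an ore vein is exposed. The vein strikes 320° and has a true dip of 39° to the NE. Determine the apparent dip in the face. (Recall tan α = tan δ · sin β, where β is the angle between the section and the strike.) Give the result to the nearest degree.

The section lies 30° from the strike.
tan(apparent dip) = tan 39° · sin 30° = 0.4049
apparent dip = arctan 0.4049 = 22.04°

22°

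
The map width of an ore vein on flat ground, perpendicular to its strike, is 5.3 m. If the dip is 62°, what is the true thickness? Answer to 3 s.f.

True thickness t = w · sin(dip) = 5.3 × sin 62°
t = 5.3 × 0.8829 = 4.680 m

4.68 m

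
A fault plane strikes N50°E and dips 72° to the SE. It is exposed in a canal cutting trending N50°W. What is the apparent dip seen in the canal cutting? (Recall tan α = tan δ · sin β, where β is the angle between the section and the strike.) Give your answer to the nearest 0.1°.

The strike is N50°E and the section trends N50°W; the acute angle between them is β = 80°.
tan α = tan 72° × sin 80° = 3.0777 × 0.9848 = 3.0309
α = arctan(3.0309) = 71.74°

71.7°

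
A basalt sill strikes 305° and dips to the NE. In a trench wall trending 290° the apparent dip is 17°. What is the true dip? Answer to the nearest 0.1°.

49.8°

β = acute angle between strike 305° and section 290° = 15°.
tan(true dip) = tan 17° / sin 15° = 1.1813
true dip = arctan 1.1813 = 49.75°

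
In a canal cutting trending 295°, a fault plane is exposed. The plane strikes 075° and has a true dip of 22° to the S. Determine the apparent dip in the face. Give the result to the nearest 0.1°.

The section lies 40° from the strike.
tan(apparent dip) = tan 22° · sin 40° = 0.2597
α = arctan(0.2597) = 14.56°

14.6°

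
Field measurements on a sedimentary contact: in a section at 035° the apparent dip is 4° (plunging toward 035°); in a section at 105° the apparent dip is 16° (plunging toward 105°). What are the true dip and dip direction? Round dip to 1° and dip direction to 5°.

true dip 16°, dip direction 110°

Represent each trace as a vector plunging at its apparent dip toward its trend (east-north-up frame): v₁ = (0.572, 0.817, -0.070), v₂ = (0.929, -0.249, -0.276).
Cross product v₁ × v₂ gives the pole to the plane: n ∝ (0.243, -0.093, 0.901).
Dip δ = arctan(|n_h|/n_z) = arctan(0.260/0.901) = 16.1°.
Dip direction = azimuth of (n_x, n_y) = atan2(0.243, -0.093) = 111°.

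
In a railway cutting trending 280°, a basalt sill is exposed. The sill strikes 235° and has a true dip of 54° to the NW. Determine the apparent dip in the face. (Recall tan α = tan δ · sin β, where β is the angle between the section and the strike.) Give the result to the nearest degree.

The strike is 235° and the section trends 280°; the acute angle between them is β = 45°.
tan(apparent dip) = tan 54° · sin 45° = 0.9732
apparent dip = arctan 0.9732 = 44.22°

44°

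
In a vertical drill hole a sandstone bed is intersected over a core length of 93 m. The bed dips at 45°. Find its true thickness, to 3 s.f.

True thickness t = h · cos(dip) = 93 × cos 45°
t = 93 × 0.7071 = 65.761 m

65.8 m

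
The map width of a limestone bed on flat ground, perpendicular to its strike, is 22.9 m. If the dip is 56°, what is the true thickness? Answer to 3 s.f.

19.0 m

True thickness t = w · sin(dip) = 22.9 × sin 56°
t = 22.9 × 0.8290 = 18.985 m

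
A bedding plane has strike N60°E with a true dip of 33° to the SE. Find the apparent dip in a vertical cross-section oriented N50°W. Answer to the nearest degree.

The section lies 70° from the strike.
tan(apparent dip) = tan 33° · sin 70° = 0.6102
apparent dip = arctan 0.6102 = 31.39°

31°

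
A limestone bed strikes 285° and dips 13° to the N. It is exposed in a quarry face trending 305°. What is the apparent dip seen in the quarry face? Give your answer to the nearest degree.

5°

Angle between strike (285°) and section (305°): β = 20°.
tan(apparent dip) = tan 13° · sin 20° = 0.0790
apparent dip = arctan 0.0790 = 4.51°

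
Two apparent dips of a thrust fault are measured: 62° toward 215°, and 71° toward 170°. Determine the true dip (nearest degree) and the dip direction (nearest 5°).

true dip 71°, dip direction 165°

Represent each trace as a vector plunging at its apparent dip toward its trend (east-north-up frame): v₁ = (-0.269, -0.385, -0.883), v₂ = (0.057, -0.321, -0.946).
n = v₁ × v₂ = (0.081, -0.305, 0.108) (taken with n_z > 0).
tan δ = √(n_x²+n_y²)/n_z = 0.315/0.108, so δ = 71.1°.
Dip direction = atan2(0.081, -0.305) = 165° (azimuth of n's horizontal projection).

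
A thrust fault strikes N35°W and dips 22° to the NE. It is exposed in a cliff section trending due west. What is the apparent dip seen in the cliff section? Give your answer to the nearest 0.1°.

18.3°

Angle between strike (N35°W) and section (due west): β = 55°.
tan α = tan 22° × sin 55° = 0.4040 × 0.8192 = 0.3310
α = arctan(0.3310) = 18.31°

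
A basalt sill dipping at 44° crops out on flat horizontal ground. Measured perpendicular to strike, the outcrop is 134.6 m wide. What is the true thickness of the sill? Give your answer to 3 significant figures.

True thickness t = w · sin(dip) = 134.6 × sin 44°
t = 134.6 × 0.6947 = 93.501 m

93.5 m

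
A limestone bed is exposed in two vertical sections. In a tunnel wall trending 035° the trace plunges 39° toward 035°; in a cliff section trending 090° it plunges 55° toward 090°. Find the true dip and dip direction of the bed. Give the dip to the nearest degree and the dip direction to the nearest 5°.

Represent each trace as a vector plunging at its apparent dip toward its trend (east-north-up frame): v₁ = (0.446, 0.637, -0.629), v₂ = (0.574, 0.000, -0.819).
n = v₁ × v₂ = (0.521, -0.004, 0.365) (taken with n_z > 0).
Dip δ = arctan(|n_h|/n_z) = arctan(0.521/0.365) = 55.0°.
The horizontal component of n points toward azimuth atan2(n_x, n_y) = 90°, the dip direction.

true dip 55°, dip direction 090°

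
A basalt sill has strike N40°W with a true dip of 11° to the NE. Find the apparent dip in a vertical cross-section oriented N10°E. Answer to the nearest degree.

The section lies 50° from the strike.
tan(apparent dip) = tan 11° · sin 50° = 0.1489
α = arctan(0.1489) = 8.47°

8°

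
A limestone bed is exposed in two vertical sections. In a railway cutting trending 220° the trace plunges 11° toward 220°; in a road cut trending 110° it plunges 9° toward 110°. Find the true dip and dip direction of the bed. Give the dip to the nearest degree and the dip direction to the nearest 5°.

true dip 17°, dip direction 170°

Each apparent-dip line lies in the plane. As unit vectors (x east, y north, z up), v₁ plunges 11°→220° and v₂ plunges 9°→110°.
The plane normal is n = v₁ × v₂ ∝ (0.053, -0.276, 0.911).
Dip δ = arctan(|n_h|/n_z) = arctan(0.281/0.911) = 17.1°.
The horizontal component of n points toward azimuth atan2(n_x, n_y) = 169°, the dip direction.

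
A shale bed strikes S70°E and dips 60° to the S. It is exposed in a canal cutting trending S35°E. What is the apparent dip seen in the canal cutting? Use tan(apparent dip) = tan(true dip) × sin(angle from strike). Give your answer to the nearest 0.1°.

44.8°

The section lies 35° from the strike.
tan(apparent dip) = tan 60° · sin 35° = 0.9935
apparent dip = arctan 0.9935 = 44.81°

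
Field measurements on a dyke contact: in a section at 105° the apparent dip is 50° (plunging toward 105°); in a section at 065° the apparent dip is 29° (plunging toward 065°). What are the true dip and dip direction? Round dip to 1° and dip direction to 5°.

Represent each trace as a vector plunging at its apparent dip toward its trend (east-north-up frame): v₁ = (0.621, -0.166, -0.766), v₂ = (0.793, 0.370, -0.485).
The plane normal is n = v₁ × v₂ ∝ (0.364, -0.306, 0.361).
tan δ = √(n_x²+n_y²)/n_z = 0.476/0.361, so δ = 52.8°.
Dip direction = azimuth of (n_x, n_y) = atan2(0.364, -0.306) = 130°.

true dip 53°, dip direction 130°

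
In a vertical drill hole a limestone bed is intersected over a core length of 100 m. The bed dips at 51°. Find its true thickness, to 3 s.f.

True thickness t = h · cos(dip) = 100 × cos 51°
t = 100 × 0.6293 = 62.932 m

62.9 m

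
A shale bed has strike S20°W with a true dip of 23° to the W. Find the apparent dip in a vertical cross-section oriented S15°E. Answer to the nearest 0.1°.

13.7°

The strike is S20°W and the section trends S15°E; the acute angle between them is β = 35°.
tan α = tan 23° × sin 35° = 0.4245 × 0.5736 = 0.2435
apparent dip = arctan 0.2435 = 13.68°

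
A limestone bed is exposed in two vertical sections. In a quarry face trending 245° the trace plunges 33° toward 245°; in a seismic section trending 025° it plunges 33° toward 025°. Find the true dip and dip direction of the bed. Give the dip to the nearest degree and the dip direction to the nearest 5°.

The two traces are lines in the plane: v₁ = (sin 245°·cos 33°, cos 245°·cos 33°, −sin 33°), v₂ = (sin 25°·cos 33°, cos 25°·cos 33°, −sin 33°).
The plane normal is n = v₁ × v₂ ∝ (-0.607, 0.607, 0.452).
True dip = arccos(n_z / |n|) = arccos(0.4660) = 62.2°.
Dip direction = atan2(-0.607, 0.607) = 315° (azimuth of n's horizontal projection).

true dip 62°, dip direction 315°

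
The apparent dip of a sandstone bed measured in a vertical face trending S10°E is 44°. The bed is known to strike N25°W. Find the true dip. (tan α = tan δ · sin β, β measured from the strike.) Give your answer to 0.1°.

β = acute angle between strike N25°W and section S10°E = 15°.
tan δ = tan α / sin β = tan 44° / sin 15° = 0.9657 / 0.2588 = 3.7311
true dip = arctan 3.7311 = 75.00°

75.0°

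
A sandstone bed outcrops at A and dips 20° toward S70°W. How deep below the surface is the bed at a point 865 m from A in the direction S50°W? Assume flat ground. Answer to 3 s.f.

The hole lies 20° from the dip direction, so the down-dip offset is 865 × cos 20° = 812.83 m.
Depth = down-dip offset × tan(dip) = 812.83 × tan 20° = 812.83 × 0.3640
Depth = 295.85 m

296 m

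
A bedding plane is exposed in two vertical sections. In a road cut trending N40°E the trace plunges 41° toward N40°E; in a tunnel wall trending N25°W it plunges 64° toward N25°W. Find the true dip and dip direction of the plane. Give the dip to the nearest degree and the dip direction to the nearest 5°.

true dip 64°, dip direction 335°

The two traces are lines in the plane: v₁ = (sin 40°·cos 41°, cos 40°·cos 41°, −sin 41°), v₂ = (sin 335°·cos 64°, cos 335°·cos 64°, −sin 64°).
n = v₁ × v₂ = (-0.259, 0.558, 0.300) (taken with n_z > 0).
tan δ = √(n_x²+n_y²)/n_z = 0.615/0.300, so δ = 64.0°.
Dip direction = azimuth of (n_x, n_y) = atan2(-0.259, 0.558) = 335°.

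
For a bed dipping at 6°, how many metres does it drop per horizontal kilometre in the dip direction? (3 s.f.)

drop per km = 1000 × tan 6° = 1000 × 0.1051

105 m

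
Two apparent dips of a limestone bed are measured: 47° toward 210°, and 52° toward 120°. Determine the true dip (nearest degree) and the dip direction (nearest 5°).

Each apparent-dip line lies in the plane. As unit vectors (x east, y north, z up), v₁ plunges 47°→210° and v₂ plunges 52°→120°.
The plane normal is n = v₁ × v₂ ∝ (0.240, -0.659, 0.420).
True dip = arccos(n_z / |n|) = arccos(0.5138) = 59.1°.
The horizontal component of n points toward azimuth atan2(n_x, n_y) = 160°, the dip direction.

true dip 59°, dip direction 160°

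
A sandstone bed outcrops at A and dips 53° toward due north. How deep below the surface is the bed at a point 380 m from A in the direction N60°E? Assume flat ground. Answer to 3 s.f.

252 m

The hole lies 60° from the dip direction, so the down-dip offset is 380 × cos 60° = 190.00 m.
Depth = down-dip offset × tan(dip) = 190.00 × tan 53° = 190.00 × 1.3270
Depth = 252.14 m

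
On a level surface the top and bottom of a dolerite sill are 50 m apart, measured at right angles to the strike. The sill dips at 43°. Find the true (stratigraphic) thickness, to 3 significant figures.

True thickness t = w · sin(dip) = 50 × sin 43°
t = 50 × 0.6820 = 34.100 m

34.1 m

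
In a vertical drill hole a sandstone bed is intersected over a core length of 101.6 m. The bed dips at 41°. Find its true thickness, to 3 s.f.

76.7 m

True thickness t = h · cos(dip) = 101.6 × cos 41°
t = 101.6 × 0.7547 = 76.678 m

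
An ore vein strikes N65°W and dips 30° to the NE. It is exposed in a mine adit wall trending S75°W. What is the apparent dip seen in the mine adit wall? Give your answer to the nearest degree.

Angle between strike (N65°W) and section (S75°W): β = 40°.
tan α = tan 30° × sin 40° = 0.5774 × 0.6428 = 0.3711
apparent dip = arctan 0.3711 = 20.36°

20°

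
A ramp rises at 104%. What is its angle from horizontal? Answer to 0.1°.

46.1°

tan θ = 104/100 = 1.0400
θ = arctan(1.0400) = 46.12°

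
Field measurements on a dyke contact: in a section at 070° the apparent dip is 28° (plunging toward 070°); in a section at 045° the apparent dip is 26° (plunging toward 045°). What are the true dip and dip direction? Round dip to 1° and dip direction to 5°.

Each apparent-dip line lies in the plane. As unit vectors (x east, y north, z up), v₁ plunges 28°→070° and v₂ plunges 26°→045°.
The plane normal is n = v₁ × v₂ ∝ (0.166, 0.065, 0.335).
True dip = arccos(n_z / |n|) = arccos(0.8829) = 28.0°.
The horizontal component of n points toward azimuth atan2(n_x, n_y) = 69°, the dip direction.

true dip 28°, dip direction 070°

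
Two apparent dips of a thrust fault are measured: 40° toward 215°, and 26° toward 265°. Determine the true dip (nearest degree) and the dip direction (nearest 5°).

true dip 40°, dip direction 210°

Represent each trace as a vector plunging at its apparent dip toward its trend (east-north-up frame): v₁ = (-0.439, -0.628, -0.643), v₂ = (-0.895, -0.078, -0.438).
n = v₁ × v₂ = (-0.225, -0.383, 0.527) (taken with n_z > 0).
True dip = arccos(n_z / |n|) = arccos(0.7650) = 40.1°.
Dip direction = azimuth of (n_x, n_y) = atan2(-0.225, -0.383) = 210°.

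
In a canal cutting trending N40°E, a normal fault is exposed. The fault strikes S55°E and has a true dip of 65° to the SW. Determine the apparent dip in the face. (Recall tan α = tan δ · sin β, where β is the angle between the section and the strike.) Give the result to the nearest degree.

The strike is S55°E and the section trends N40°E; the acute angle between them is β = 85°.
tan α = tan 65° × sin 85° = 2.1445 × 0.9962 = 2.1363
apparent dip = arctan 2.1363 = 64.92°

65°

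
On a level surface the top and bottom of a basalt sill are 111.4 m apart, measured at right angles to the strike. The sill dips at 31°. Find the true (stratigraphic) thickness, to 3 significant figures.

57.4 m

True thickness t = w · sin(dip) = 111.4 × sin 31°
t = 111.4 × 0.5150 = 57.375 m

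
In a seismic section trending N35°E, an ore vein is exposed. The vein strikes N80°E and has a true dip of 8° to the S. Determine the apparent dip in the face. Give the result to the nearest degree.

Angle between strike (N80°E) and section (N35°E): β = 45°.
tan α = tan 8° × sin 45° = 0.1405 × 0.7071 = 0.0994
apparent dip = arctan 0.0994 = 5.68°

6°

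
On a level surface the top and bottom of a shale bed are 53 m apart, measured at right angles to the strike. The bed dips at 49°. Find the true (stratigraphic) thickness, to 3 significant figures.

40.0 m

True thickness t = w · sin(dip) = 53 × sin 49°
t = 53 × 0.7547 = 40.000 m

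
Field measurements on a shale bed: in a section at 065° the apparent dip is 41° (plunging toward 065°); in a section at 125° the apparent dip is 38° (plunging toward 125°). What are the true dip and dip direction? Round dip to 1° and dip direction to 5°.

Represent each trace as a vector plunging at its apparent dip toward its trend (east-north-up frame): v₁ = (0.684, 0.319, -0.656), v₂ = (0.646, -0.452, -0.616).
n = v₁ × v₂ = (0.493, 0.002, 0.515) (taken with n_z > 0).
True dip = arccos(n_z / |n|) = arccos(0.7225) = 43.7°.
The horizontal component of n points toward azimuth atan2(n_x, n_y) = 90°, the dip direction.

true dip 44°, dip direction 090°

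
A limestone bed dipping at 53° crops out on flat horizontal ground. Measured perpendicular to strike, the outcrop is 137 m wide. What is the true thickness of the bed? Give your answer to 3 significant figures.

True thickness t = w · sin(dip) = 137 × sin 53°
t = 137 × 0.7986 = 109.413 m

109 m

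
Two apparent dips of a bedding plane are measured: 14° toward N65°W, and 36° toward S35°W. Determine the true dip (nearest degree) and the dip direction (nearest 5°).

true dip 36°, dip direction 225°

Each apparent-dip line lies in the plane. As unit vectors (x east, y north, z up), v₁ plunges 14°→N65°W and v₂ plunges 36°→S35°W.
The plane normal is n = v₁ × v₂ ∝ (-0.401, -0.405, 0.773).
tan δ = √(n_x²+n_y²)/n_z = 0.570/0.773, so δ = 36.4°.
The horizontal component of n points toward azimuth atan2(n_x, n_y) = 225°, the dip direction.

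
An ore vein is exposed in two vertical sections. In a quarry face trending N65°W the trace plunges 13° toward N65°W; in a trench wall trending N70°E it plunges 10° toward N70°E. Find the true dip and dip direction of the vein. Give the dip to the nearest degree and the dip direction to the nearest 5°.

true dip 28°, dip direction 000°

Each apparent-dip line lies in the plane. As unit vectors (x east, y north, z up), v₁ plunges 13°→N65°W and v₂ plunges 10°→N70°E.
Cross product v₁ × v₂ gives the pole to the plane: n ∝ (-0.004, 0.362, 0.679).
Dip δ = arctan(|n_h|/n_z) = arctan(0.362/0.679) = 28.1°.
The horizontal component of n points toward azimuth atan2(n_x, n_y) = 359°, the dip direction.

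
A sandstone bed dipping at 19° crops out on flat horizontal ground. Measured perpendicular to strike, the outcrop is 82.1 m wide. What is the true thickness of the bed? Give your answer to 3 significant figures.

26.7 m

True thickness t = w · sin(dip) = 82.1 × sin 19°
t = 82.1 × 0.3256 = 26.729 m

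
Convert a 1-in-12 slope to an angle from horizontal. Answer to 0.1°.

4.8°

tan θ = 1/12 = 0.0833
θ = arctan(0.0833) = 4.76°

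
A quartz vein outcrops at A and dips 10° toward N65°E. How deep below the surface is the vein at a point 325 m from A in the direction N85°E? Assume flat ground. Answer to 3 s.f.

The hole lies 20° from the dip direction, so the down-dip offset is 325 × cos 20° = 305.40 m.
Depth = down-dip offset × tan(dip) = 305.40 × tan 10° = 305.40 × 0.1763
Depth = 53.85 m

53.9 m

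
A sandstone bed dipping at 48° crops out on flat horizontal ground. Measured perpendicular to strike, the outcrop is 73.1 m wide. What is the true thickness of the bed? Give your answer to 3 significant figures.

True thickness t = w · sin(dip) = 73.1 × sin 48°
t = 73.1 × 0.7431 = 54.324 m

54.3 m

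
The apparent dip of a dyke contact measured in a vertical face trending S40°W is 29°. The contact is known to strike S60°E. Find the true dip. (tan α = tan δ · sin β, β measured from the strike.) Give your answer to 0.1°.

29.4°

The section is 80° from the strike.
tan δ = tan α / sin β = tan 29° / sin 80° = 0.5543 / 0.9848 = 0.5629
true dip = arctan 0.5629 = 29.37°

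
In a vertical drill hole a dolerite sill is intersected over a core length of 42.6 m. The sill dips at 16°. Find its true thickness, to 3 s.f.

True thickness t = h · cos(dip) = 42.6 × cos 16°
t = 42.6 × 0.9613 = 40.950 m

40.9 m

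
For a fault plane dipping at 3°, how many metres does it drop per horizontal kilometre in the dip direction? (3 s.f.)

drop per km = 1000 × tan 3° = 1000 × 0.0524

52.4 m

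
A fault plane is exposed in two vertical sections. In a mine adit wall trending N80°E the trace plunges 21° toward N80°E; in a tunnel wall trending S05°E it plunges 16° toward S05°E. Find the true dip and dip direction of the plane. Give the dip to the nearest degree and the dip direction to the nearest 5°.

true dip 27°, dip direction 120°

The two traces are lines in the plane: v₁ = (sin 80°·cos 21°, cos 80°·cos 21°, −sin 21°), v₂ = (sin 175°·cos 16°, cos 175°·cos 16°, −sin 16°).
n = v₁ × v₂ = (0.388, -0.223, 0.894) (taken with n_z > 0).
Dip δ = arctan(|n_h|/n_z) = arctan(0.448/0.894) = 26.6°.
Dip direction = atan2(0.388, -0.223) = 120° (azimuth of n's horizontal projection).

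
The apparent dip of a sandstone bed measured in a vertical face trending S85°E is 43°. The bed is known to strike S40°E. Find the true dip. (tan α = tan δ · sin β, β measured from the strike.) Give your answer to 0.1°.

52.8°

The section is 45° from the strike.
tan(true dip) = tan 43° / sin 45° = 1.3188
true dip = arctan 1.3188 = 52.83°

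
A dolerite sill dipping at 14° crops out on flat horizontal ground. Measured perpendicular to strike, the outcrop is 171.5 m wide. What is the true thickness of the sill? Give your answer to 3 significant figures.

True thickness t = w · sin(dip) = 171.5 × sin 14°
t = 171.5 × 0.2419 = 41.490 m

41.5 m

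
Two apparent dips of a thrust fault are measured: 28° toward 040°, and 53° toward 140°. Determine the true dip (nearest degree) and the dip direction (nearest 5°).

The two traces are lines in the plane: v₁ = (sin 40°·cos 28°, cos 40°·cos 28°, −sin 28°), v₂ = (sin 140°·cos 53°, cos 140°·cos 53°, −sin 53°).
n = v₁ × v₂ = (0.757, -0.272, 0.523) (taken with n_z > 0).
tan δ = √(n_x²+n_y²)/n_z = 0.804/0.523, so δ = 56.9°.
The horizontal component of n points toward azimuth atan2(n_x, n_y) = 110°, the dip direction.

true dip 57°, dip direction 110°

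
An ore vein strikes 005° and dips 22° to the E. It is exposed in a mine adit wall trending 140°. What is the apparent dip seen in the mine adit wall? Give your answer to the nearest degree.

Angle between strike (005°) and section (140°): β = 45°.
tan α = tan 22° × sin 45° = 0.4040 × 0.7071 = 0.2857
apparent dip = arctan 0.2857 = 15.94°

16°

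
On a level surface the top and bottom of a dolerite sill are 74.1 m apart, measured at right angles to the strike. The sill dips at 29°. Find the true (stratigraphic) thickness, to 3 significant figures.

True thickness t = w · sin(dip) = 74.1 × sin 29°
t = 74.1 × 0.4848 = 35.924 m

35.9 m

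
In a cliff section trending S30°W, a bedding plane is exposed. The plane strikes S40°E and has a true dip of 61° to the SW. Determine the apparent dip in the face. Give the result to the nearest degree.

The section lies 70° from the strike.
tan α = tan 61° × sin 70° = 1.8040 × 0.9397 = 1.6953
apparent dip = arctan 1.6953 = 59.46°

59°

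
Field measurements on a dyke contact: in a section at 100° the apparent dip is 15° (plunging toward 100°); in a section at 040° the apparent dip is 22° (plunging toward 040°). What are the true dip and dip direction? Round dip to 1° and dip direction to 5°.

Each apparent-dip line lies in the plane. As unit vectors (x east, y north, z up), v₁ plunges 15°→100° and v₂ plunges 22°→040°.
The plane normal is n = v₁ × v₂ ∝ (0.247, 0.202, 0.776).
tan δ = √(n_x²+n_y²)/n_z = 0.319/0.776, so δ = 22.3°.
The horizontal component of n points toward azimuth atan2(n_x, n_y) = 51°, the dip direction.

true dip 22°, dip direction 050°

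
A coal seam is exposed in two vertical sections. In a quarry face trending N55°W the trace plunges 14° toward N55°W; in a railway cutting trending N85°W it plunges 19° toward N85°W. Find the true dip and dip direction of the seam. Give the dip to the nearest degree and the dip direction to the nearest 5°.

Each apparent-dip line lies in the plane. As unit vectors (x east, y north, z up), v₁ plunges 14°→N55°W and v₂ plunges 19°→N85°W.
n = v₁ × v₂ = (-0.161, -0.031, 0.459) (taken with n_z > 0).
Dip δ = arctan(|n_h|/n_z) = arctan(0.164/0.459) = 19.7°.
Dip direction = azimuth of (n_x, n_y) = atan2(-0.161, -0.031) = 259°.

true dip 20°, dip direction 260°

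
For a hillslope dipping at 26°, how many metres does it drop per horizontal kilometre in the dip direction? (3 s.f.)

drop per km = 1000 × tan 26° = 1000 × 0.4877

488 m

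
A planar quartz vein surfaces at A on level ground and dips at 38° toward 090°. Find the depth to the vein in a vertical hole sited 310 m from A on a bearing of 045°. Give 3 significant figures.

The hole lies 45° from the dip direction, so the down-dip offset is 310 × cos 45° = 219.20 m.
Depth = down-dip offset × tan(dip) = 219.20 × tan 38° = 219.20 × 0.7813
Depth = 171.26 m

171 m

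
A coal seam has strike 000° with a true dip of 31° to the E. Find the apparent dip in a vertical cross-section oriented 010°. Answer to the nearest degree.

The section lies 10° from the strike.
tan(apparent dip) = tan 31° · sin 10° = 0.1043
α = arctan(0.1043) = 5.96°

6°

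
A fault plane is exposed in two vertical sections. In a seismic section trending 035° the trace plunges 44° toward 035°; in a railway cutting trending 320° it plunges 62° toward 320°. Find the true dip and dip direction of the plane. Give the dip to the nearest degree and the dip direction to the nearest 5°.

true dip 63°, dip direction 335°

Each apparent-dip line lies in the plane. As unit vectors (x east, y north, z up), v₁ plunges 44°→035° and v₂ plunges 62°→320°.
n = v₁ × v₂ = (-0.270, 0.574, 0.326) (taken with n_z > 0).
Dip δ = arctan(|n_h|/n_z) = arctan(0.634/0.326) = 62.8°.
Dip direction = atan2(-0.270, 0.574) = 335° (azimuth of n's horizontal projection).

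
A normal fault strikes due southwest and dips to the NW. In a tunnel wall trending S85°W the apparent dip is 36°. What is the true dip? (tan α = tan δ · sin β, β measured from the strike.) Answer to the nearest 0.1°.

β = acute angle between strike due southwest and section S85°W = 40°.
tan(true dip) = tan 36° / sin 40° = 1.1303
true dip = arctan 1.1303 = 48.50°

48.5°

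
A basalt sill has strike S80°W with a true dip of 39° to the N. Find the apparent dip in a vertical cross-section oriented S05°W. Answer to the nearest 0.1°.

38.0°

The section lies 75° from the strike.
tan α = tan 39° × sin 75° = 0.8098 × 0.9659 = 0.7822
α = arctan(0.7822) = 38.03°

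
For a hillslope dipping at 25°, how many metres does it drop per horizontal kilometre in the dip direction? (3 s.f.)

drop per km = 1000 × tan 25° = 1000 × 0.4663

466 m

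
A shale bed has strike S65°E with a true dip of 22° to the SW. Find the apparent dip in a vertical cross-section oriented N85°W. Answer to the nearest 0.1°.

7.9°

Angle between strike (S65°E) and section (N85°W): β = 20°.
tan α = tan 22° × sin 20° = 0.4040 × 0.3420 = 0.1382
apparent dip = arctan 0.1382 = 7.87°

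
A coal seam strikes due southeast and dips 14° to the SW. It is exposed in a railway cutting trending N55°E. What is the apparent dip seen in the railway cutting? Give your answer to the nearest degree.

The section lies 80° from the strike.
tan α = tan 14° × sin 80° = 0.2493 × 0.9848 = 0.2455
α = arctan(0.2455) = 13.80°

14°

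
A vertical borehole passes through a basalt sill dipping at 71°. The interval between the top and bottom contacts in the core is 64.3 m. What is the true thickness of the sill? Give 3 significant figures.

True thickness t = h · cos(dip) = 64.3 × cos 71°
t = 64.3 × 0.3256 = 20.934 m

20.9 m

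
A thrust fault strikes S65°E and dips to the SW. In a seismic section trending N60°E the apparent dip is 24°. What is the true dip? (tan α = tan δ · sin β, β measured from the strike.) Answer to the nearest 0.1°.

β = acute angle between strike S65°E and section N60°E = 55°.
tan δ = tan α / sin β = tan 24° / sin 55° = 0.4452 / 0.8192 = 0.5435
δ = arctan(0.5435) = 28.53°

28.5°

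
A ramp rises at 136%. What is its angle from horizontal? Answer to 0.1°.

53.7°

tan θ = 136/100 = 1.3600
θ = arctan(1.3600) = 53.67°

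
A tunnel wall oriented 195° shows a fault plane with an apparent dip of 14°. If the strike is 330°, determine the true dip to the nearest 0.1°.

β = acute angle between strike 330° and section 195° = 45°.
tan(true dip) = tan 14° / sin 45° = 0.3526
δ = arctan(0.3526) = 19.42°

19.4°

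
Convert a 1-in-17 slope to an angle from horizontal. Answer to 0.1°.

3.4°

tan θ = 1/17 = 0.0588
θ = arctan(0.0588) = 3.37°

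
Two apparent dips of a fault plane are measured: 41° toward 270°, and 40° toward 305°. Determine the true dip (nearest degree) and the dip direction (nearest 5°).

Represent each trace as a vector plunging at its apparent dip toward its trend (east-north-up frame): v₁ = (-0.755, -0.000, -0.656), v₂ = (-0.628, 0.439, -0.643).
The plane normal is n = v₁ × v₂ ∝ (-0.288, 0.073, 0.332).
True dip = arccos(n_z / |n|) = arccos(0.7444) = 41.9°.
Dip direction = atan2(-0.288, 0.073) = 284° (azimuth of n's horizontal projection).

true dip 42°, dip direction 285°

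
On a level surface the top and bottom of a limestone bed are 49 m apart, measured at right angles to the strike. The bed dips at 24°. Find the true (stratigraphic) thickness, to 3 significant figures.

True thickness t = w · sin(dip) = 49 × sin 24°
t = 49 × 0.4067 = 19.930 m

19.9 m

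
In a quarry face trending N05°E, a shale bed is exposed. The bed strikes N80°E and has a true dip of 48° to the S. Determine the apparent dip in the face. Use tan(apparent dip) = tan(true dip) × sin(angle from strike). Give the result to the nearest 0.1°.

47.0°

Angle between strike (N80°E) and section (N05°E): β = 75°.
tan α = tan 48° × sin 75° = 1.1106 × 0.9659 = 1.0728
apparent dip = arctan 1.0728 = 47.01°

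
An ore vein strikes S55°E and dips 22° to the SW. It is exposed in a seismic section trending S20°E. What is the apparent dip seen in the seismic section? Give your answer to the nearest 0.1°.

The strike is S55°E and the section trends S20°E; the acute angle between them is β = 35°.
tan α = tan 22° × sin 35° = 0.4040 × 0.5736 = 0.2317
α = arctan(0.2317) = 13.05°

13.0°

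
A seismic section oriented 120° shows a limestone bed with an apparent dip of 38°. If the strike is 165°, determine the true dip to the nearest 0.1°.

β = acute angle between strike 165° and section 120° = 45°.
tan(true dip) = tan 38° / sin 45° = 1.1049
δ = arctan(1.1049) = 47.85°

47.9°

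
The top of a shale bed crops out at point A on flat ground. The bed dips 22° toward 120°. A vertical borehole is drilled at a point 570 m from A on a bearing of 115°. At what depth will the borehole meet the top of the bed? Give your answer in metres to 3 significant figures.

The hole lies 5° from the dip direction, so the down-dip offset is 570 × cos 5° = 567.83 m.
Depth = down-dip offset × tan(dip) = 567.83 × tan 22° = 567.83 × 0.4040
Depth = 229.42 m

229 m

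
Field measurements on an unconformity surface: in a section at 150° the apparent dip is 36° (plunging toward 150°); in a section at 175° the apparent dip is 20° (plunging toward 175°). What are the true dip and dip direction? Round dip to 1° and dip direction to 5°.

true dip 45°, dip direction 105°

The two traces are lines in the plane: v₁ = (sin 150°·cos 36°, cos 150°·cos 36°, −sin 36°), v₂ = (sin 175°·cos 20°, cos 175°·cos 20°, −sin 20°).
n = v₁ × v₂ = (0.311, -0.090, 0.321) (taken with n_z > 0).
True dip = arccos(n_z / |n|) = arccos(0.7047) = 45.2°.
Dip direction = atan2(0.311, -0.090) = 106° (azimuth of n's horizontal projection).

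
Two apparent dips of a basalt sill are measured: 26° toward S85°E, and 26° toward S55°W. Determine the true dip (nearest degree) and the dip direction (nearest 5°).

Represent each trace as a vector plunging at its apparent dip toward its trend (east-north-up frame): v₁ = (0.895, -0.078, -0.438), v₂ = (-0.736, -0.516, -0.438).
n = v₁ × v₂ = (0.192, -0.715, 0.519) (taken with n_z > 0).
True dip = arccos(n_z / |n|) = arccos(0.5741) = 55.0°.
Dip direction = azimuth of (n_x, n_y) = atan2(0.192, -0.715) = 165°.

true dip 55°, dip direction 165°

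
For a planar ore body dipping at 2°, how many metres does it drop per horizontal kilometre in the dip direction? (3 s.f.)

34.9 m

drop per km = 1000 × tan 2° = 1000 × 0.0349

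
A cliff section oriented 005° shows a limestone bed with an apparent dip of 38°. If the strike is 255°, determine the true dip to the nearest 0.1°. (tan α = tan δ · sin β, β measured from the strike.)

39.7°

β = acute angle between strike 255° and section 005° = 70°.
tan(true dip) = tan 38° / sin 70° = 0.8314
δ = arctan(0.8314) = 39.74°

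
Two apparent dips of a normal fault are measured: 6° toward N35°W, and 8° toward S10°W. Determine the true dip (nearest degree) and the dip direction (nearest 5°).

Each apparent-dip line lies in the plane. As unit vectors (x east, y north, z up), v₁ plunges 6°→N35°W and v₂ plunges 8°→S10°W.
The plane normal is n = v₁ × v₂ ∝ (-0.215, -0.061, 0.696).
True dip = arccos(n_z / |n|) = arccos(0.9520) = 17.8°.
The horizontal component of n points toward azimuth atan2(n_x, n_y) = 254°, the dip direction.

true dip 18°, dip direction 255°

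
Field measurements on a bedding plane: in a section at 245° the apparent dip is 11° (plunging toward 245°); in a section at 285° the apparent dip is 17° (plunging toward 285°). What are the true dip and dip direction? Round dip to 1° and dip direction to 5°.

true dip 17°, dip direction 295°

The two traces are lines in the plane: v₁ = (sin 245°·cos 11°, cos 245°·cos 11°, −sin 11°), v₂ = (sin 285°·cos 17°, cos 285°·cos 17°, −sin 17°).
Cross product v₁ × v₂ gives the pole to the plane: n ∝ (-0.169, 0.084, 0.603).
Dip δ = arctan(|n_h|/n_z) = arctan(0.188/0.603) = 17.3°.
The horizontal component of n points toward azimuth atan2(n_x, n_y) = 296°, the dip direction.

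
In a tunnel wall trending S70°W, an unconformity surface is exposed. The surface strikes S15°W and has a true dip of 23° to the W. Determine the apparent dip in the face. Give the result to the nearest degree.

19°

Angle between strike (S15°W) and section (S70°W): β = 55°.
tan(apparent dip) = tan 23° · sin 55° = 0.3477
apparent dip = arctan 0.3477 = 19.17°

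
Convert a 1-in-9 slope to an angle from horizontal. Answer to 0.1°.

6.3°

tan θ = 1/9 = 0.1111
θ = arctan(0.1111) = 6.34°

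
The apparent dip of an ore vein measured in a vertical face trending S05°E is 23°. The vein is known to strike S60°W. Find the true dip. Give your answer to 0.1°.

25.1°

The section is 65° from the strike.
tan δ = tan α / sin β = tan 23° / sin 65° = 0.4245 / 0.9063 = 0.4684
true dip = arctan 0.4684 = 25.10°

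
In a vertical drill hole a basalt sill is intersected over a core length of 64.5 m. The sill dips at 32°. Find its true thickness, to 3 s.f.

54.7 m

True thickness t = h · cos(dip) = 64.5 × cos 32°
t = 64.5 × 0.8480 = 54.699 m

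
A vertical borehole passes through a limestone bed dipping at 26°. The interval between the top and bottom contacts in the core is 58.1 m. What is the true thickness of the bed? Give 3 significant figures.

52.2 m

True thickness t = h · cos(dip) = 58.1 × cos 26°
t = 58.1 × 0.8988 = 52.220 m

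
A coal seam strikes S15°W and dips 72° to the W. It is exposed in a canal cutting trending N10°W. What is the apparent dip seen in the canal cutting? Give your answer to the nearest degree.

52°

Angle between strike (S15°W) and section (N10°W): β = 25°.
tan(apparent dip) = tan 72° · sin 25° = 1.3007
apparent dip = arctan 1.3007 = 52.45°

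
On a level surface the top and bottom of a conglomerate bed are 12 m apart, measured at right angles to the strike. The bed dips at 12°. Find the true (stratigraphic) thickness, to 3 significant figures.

2.49 m

True thickness t = w · sin(dip) = 12 × sin 12°
t = 12 × 0.2079 = 2.495 m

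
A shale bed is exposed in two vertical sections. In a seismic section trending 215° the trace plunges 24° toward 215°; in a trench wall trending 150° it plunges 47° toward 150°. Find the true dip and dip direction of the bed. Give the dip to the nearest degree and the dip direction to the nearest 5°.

true dip 47°, dip direction 150°

Each apparent-dip line lies in the plane. As unit vectors (x east, y north, z up), v₁ plunges 24°→215° and v₂ plunges 47°→150°.
The plane normal is n = v₁ × v₂ ∝ (0.307, -0.522, 0.565).
tan δ = √(n_x²+n_y²)/n_z = 0.606/0.565, so δ = 47.0°.
The horizontal component of n points toward azimuth atan2(n_x, n_y) = 150°, the dip direction.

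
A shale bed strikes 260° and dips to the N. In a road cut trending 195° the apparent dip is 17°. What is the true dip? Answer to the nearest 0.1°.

18.6°

β = acute angle between strike 260° and section 195° = 65°.
tan δ = tan α / sin β = tan 17° / sin 65° = 0.3057 / 0.9063 = 0.3373
δ = arctan(0.3373) = 18.64°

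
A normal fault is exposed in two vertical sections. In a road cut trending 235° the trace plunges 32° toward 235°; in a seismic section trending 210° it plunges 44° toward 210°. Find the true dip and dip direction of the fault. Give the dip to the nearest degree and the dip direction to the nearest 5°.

The two traces are lines in the plane: v₁ = (sin 235°·cos 32°, cos 235°·cos 32°, −sin 32°), v₂ = (sin 210°·cos 44°, cos 210°·cos 44°, −sin 44°).
The plane normal is n = v₁ × v₂ ∝ (0.008, -0.292, 0.258).
tan δ = √(n_x²+n_y²)/n_z = 0.292/0.258, so δ = 48.6°.
The horizontal component of n points toward azimuth atan2(n_x, n_y) = 178°, the dip direction.

true dip 49°, dip direction 180°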